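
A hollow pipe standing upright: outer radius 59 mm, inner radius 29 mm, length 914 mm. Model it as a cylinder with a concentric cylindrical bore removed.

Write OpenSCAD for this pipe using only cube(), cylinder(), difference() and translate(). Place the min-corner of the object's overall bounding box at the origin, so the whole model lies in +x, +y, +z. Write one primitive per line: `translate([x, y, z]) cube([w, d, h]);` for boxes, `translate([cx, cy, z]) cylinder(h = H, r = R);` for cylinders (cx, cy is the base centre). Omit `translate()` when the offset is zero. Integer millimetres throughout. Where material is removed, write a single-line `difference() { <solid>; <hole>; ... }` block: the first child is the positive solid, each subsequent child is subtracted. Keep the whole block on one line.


difference() { translate([59, 59, 0]) cylinder(h = 914, r = 59); translate([59, 59, 0]) cylinder(h = 914, r = 29); }


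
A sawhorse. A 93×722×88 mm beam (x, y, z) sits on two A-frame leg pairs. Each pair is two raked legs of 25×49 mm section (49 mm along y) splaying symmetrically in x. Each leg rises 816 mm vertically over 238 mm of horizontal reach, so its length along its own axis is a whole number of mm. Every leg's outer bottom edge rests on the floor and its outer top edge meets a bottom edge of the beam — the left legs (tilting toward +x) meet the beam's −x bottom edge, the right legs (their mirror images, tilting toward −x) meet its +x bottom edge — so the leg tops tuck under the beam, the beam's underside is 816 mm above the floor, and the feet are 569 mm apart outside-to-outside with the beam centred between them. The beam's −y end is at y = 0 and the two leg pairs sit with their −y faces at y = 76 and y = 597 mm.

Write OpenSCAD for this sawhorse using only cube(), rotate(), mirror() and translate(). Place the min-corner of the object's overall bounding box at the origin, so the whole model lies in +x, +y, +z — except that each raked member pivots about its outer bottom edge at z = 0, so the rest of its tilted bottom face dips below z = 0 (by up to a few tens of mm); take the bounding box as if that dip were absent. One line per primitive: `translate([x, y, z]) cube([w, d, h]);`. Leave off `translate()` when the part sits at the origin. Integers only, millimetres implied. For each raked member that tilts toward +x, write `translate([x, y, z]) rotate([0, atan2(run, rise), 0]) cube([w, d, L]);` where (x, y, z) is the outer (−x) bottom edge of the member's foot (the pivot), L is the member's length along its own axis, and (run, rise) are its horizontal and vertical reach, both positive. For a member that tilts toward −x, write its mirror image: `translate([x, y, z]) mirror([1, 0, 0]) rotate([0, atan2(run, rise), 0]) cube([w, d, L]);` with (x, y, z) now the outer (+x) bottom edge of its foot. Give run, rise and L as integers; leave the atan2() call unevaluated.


// leg length = √(238² + 816²) = 850
// right-leg outer foot x = 2·238 + 93 = 569
// beam min-corner = (238, 0, 816)
translate([238, 0, 816]) cube([93, 722, 88]);
translate([0, 76, 0]) rotate([0, atan2(238, 816), 0]) cube([25, 49, 850]);
translate([569, 76, 0]) mirror([1, 0, 0]) rotate([0, atan2(238, 816), 0]) cube([25, 49, 850]);
translate([0, 597, 0]) rotate([0, atan2(238, 816), 0]) cube([25, 49, 850]);
translate([569, 597, 0]) mirror([1, 0, 0]) rotate([0, atan2(238, 816), 0]) cube([25, 49, 850]);


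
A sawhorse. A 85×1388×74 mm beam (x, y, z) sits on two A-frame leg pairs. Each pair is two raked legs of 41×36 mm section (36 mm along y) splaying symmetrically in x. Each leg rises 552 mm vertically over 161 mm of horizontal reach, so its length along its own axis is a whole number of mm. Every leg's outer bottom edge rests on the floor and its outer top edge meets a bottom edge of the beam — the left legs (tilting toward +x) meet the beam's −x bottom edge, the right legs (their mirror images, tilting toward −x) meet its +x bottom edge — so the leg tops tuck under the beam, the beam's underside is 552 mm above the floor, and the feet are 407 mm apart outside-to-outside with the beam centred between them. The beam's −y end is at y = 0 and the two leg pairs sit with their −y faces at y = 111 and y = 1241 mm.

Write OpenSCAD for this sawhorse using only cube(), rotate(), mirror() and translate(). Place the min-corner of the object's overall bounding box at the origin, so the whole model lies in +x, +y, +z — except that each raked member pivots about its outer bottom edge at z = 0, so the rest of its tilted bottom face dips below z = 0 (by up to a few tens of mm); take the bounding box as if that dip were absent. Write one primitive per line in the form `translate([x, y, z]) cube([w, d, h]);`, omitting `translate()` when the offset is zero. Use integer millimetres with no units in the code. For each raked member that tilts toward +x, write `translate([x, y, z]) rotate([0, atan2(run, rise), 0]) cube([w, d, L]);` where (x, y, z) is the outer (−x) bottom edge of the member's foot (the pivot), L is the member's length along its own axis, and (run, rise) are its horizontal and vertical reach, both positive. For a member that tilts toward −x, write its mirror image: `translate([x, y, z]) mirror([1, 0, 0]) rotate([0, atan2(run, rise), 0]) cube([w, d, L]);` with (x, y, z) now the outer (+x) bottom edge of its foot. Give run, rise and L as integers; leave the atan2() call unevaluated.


translate([161, 0, 552]) cube([85, 1388, 74]);
translate([0, 111, 0]) rotate([0, atan2(161, 552), 0]) cube([41, 36, 575]);
translate([407, 111, 0]) mirror([1, 0, 0]) rotate([0, atan2(161, 552), 0]) cube([41, 36, 575]);
translate([0, 1241, 0]) rotate([0, atan2(161, 552), 0]) cube([41, 36, 575]);
translate([407, 1241, 0]) mirror([1, 0, 0]) rotate([0, atan2(161, 552), 0]) cube([41, 36, 575]);


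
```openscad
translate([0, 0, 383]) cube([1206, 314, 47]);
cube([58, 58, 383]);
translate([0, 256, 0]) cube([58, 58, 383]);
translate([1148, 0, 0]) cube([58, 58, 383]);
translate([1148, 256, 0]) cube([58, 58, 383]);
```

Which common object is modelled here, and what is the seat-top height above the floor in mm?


A bench. The seat-top height is 430 mm.

A long slab on four corner posts — a bench. The slab sits at z = 383 with thickness 47, so the top is 383 + 47 = 430 mm.


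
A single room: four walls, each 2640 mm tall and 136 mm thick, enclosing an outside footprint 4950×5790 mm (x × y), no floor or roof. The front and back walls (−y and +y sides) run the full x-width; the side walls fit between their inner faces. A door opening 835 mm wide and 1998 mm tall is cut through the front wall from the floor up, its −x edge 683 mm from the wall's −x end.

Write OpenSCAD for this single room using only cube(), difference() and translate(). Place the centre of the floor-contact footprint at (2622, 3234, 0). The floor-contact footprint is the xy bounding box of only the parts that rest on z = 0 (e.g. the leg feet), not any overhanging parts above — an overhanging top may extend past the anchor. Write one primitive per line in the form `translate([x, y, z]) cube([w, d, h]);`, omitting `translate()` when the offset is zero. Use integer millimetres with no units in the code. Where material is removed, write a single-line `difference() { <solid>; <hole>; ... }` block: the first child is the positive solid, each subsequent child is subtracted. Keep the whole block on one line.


difference() { translate([147, 339, 0]) cube([4950, 136, 2640]); translate([830, 339, 0]) cube([835, 136, 1998]); }
translate([147, 5993, 0]) cube([4950, 136, 2640]);
translate([147, 475, 0]) cube([136, 5518, 2640]);
translate([4961, 475, 0]) cube([136, 5518, 2640]);


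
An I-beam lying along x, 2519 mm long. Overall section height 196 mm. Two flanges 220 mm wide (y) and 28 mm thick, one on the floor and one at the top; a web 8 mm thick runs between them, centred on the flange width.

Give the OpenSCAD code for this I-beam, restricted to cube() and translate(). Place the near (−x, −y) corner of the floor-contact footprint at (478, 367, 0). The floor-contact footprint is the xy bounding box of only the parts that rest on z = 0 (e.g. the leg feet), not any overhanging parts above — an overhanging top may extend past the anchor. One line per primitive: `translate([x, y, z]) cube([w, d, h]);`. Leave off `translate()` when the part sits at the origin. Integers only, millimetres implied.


translate([478, 367, 0]) cube([2519, 220, 28]);
translate([478, 473, 28]) cube([2519, 8, 140]);
translate([478, 367, 168]) cube([2519, 220, 28]);


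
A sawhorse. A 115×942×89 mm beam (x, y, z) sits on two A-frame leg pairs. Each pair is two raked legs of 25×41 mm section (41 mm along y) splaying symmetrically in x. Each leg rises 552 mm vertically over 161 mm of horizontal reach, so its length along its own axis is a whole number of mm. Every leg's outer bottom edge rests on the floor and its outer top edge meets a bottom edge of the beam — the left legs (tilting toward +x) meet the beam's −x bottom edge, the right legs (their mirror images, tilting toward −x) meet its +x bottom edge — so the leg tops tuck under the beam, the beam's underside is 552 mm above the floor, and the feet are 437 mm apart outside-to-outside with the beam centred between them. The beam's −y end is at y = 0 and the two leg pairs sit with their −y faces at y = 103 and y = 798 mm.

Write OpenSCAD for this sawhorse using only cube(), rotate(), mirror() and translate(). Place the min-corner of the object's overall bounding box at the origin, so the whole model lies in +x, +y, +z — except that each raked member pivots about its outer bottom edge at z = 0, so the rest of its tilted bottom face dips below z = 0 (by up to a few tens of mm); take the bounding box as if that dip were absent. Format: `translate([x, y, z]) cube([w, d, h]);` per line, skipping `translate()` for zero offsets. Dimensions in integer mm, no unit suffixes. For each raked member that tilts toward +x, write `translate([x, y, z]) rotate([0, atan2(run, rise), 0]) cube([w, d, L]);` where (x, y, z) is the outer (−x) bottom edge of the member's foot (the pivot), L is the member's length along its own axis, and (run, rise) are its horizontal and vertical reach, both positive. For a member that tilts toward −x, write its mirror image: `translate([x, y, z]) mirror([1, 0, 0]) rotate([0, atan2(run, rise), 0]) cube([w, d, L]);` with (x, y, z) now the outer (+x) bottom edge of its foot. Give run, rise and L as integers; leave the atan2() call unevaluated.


translate([161, 0, 552]) cube([115, 942, 89]);
translate([0, 103, 0]) rotate([0, atan2(161, 552), 0]) cube([25, 41, 575]);
translate([437, 103, 0]) mirror([1, 0, 0]) rotate([0, atan2(161, 552), 0]) cube([25, 41, 575]);
translate([0, 798, 0]) rotate([0, atan2(161, 552), 0]) cube([25, 41, 575]);
translate([437, 798, 0]) mirror([1, 0, 0]) rotate([0, atan2(161, 552), 0]) cube([25, 41, 575]);


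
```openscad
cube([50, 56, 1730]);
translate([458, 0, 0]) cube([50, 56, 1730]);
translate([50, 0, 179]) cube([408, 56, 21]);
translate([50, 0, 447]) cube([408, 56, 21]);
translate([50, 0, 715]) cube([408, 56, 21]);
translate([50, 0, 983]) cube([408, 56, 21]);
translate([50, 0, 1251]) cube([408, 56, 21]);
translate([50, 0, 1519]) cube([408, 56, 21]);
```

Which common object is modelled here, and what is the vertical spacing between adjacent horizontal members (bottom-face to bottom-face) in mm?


A ladder. The rung spacing is 268 mm.

Two tall 50×56 posts with 6 short bars between them — a ladder. Adjacent rungs sit at z = 179 and z = 447, so the spacing is 447 − 179 = 268 mm.


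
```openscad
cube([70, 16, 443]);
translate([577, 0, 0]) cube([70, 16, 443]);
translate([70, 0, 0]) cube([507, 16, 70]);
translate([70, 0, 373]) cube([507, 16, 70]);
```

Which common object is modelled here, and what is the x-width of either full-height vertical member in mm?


A picture frame. The border width is 70 mm.

Four thin pieces enclosing a rectangular opening — a picture frame. The two full-height stiles are 443 mm tall; the top rail sits at z = 373 and is 70 mm tall, so the border above the opening is 443 − 373 = 70 mm, matching the stile x-width.


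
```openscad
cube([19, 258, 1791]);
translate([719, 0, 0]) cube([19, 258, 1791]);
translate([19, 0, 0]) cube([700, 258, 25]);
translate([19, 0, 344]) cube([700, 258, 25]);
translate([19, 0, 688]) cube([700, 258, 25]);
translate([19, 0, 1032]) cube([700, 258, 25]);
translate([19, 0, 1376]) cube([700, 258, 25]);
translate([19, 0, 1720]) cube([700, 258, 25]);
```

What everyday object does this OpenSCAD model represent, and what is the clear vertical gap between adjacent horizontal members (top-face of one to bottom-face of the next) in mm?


A bookshelf. The clear shelf gap is 319 mm.

Two tall side panels with 6 horizontal boards between them — a bookshelf. The first two shelf undersides are at z = 0 and z = 344; with shelf thickness 25, the clear gap is 344 − 0 − 25 = 319 mm.


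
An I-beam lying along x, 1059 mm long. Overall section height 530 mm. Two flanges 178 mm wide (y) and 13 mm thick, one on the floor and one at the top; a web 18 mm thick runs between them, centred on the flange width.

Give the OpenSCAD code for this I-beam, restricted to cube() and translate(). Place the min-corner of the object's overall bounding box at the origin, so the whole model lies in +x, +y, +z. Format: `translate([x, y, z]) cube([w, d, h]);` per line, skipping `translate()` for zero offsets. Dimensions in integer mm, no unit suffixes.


cube([1059, 178, 13]);
translate([0, 80, 13]) cube([1059, 18, 504]);
translate([0, 0, 517]) cube([1059, 178, 13]);


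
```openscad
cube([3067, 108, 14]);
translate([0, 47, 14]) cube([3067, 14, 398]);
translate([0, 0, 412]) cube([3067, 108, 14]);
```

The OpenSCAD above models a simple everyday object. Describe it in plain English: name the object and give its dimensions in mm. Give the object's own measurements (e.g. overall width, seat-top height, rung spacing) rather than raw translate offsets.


An I-beam lying along x, 3067 mm long. Overall section height 426 mm. Two flanges 108 mm wide (y) and 14 mm thick, one on the floor and one at the top; a web 14 mm thick runs between them, centred on the flange width.


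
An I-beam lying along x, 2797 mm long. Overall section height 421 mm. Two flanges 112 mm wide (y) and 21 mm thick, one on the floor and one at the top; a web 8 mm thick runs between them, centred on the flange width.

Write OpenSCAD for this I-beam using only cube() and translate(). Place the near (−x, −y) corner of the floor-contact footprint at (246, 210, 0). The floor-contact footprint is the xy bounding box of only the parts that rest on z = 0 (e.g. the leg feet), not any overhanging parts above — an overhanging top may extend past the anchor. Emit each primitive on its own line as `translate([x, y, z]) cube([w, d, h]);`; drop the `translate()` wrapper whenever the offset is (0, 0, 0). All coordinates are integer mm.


translate([246, 210, 0]) cube([2797, 112, 21]);
translate([246, 262, 21]) cube([2797, 8, 379]);
translate([246, 210, 400]) cube([2797, 112, 21]);


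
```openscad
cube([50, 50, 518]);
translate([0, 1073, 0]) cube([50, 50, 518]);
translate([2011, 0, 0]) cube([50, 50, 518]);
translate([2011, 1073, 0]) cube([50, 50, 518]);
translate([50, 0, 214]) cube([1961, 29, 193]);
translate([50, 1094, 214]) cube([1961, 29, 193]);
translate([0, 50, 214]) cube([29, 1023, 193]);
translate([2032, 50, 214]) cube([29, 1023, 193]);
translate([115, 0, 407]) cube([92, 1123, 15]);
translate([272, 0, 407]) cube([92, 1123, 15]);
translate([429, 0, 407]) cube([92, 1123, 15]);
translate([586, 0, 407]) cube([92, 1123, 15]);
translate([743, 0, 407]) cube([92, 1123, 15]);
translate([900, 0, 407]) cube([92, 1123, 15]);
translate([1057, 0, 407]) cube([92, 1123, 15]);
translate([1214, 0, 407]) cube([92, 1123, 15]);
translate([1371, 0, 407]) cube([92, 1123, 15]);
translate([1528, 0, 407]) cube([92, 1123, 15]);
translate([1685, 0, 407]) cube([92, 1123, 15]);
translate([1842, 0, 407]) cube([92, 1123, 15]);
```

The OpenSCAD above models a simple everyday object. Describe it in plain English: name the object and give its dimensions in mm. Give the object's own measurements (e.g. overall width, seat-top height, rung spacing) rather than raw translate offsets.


A bed frame 2061 mm long (x) by 1123 mm wide (y). Four 50×50 mm corner posts, 518 mm tall, at the corners of the footprint. Four rails of 29 mm thickness and 193 mm height run between adjacent posts with their undersides at z = 214 mm, their outer faces flush with the outside of the frame (the two x-running rails run between the posts' inner faces; the two y-running rails run between the posts' inner faces). 12 slats, each 92 mm wide (x) and 15 mm thick, lie across the top of the two x-running rails, running the full 1123 mm width of the frame in y; along x they sit between the end posts with a 65 mm gap after the −x posts and between neighbouring slats, leaving 77 mm before the +x posts.


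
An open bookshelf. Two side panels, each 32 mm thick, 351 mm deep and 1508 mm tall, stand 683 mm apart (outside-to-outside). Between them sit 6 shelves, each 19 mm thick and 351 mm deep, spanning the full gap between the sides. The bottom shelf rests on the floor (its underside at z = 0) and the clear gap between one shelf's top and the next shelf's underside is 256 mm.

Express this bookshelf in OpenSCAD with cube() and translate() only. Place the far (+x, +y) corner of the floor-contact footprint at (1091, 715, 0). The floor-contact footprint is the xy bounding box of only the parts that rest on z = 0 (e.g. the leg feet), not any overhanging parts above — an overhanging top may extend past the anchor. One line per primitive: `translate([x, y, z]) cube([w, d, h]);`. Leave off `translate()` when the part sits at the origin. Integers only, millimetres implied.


translate([408, 364, 0]) cube([32, 351, 1508]);
translate([1059, 364, 0]) cube([32, 351, 1508]);
translate([440, 364, 0]) cube([619, 351, 19]);
translate([440, 364, 275]) cube([619, 351, 19]);
translate([440, 364, 550]) cube([619, 351, 19]);
translate([440, 364, 825]) cube([619, 351, 19]);
translate([440, 364, 1100]) cube([619, 351, 19]);
translate([440, 364, 1375]) cube([619, 351, 19]);


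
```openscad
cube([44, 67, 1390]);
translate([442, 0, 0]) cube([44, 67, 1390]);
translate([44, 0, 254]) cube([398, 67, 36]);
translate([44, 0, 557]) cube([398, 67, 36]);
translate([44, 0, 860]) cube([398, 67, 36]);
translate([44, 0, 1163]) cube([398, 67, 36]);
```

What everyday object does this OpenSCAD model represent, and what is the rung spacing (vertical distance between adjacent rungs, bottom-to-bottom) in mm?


A ladder. The rung spacing is 303 mm.

Two tall 44×67 posts with 4 short bars between them — a ladder. Adjacent rungs sit at z = 254 and z = 557, so the spacing is 557 − 254 = 303 mm.


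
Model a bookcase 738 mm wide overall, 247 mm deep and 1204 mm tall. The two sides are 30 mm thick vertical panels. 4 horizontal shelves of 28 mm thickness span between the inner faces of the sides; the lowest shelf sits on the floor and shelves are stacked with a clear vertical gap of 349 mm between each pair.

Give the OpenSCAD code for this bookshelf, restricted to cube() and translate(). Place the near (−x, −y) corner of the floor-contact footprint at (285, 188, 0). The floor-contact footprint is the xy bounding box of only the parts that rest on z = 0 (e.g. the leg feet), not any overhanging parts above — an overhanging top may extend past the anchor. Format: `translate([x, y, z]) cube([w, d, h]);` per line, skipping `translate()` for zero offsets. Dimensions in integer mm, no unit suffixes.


translate([285, 188, 0]) cube([30, 247, 1204]);
translate([993, 188, 0]) cube([30, 247, 1204]);
translate([315, 188, 0]) cube([678, 247, 28]);
translate([315, 188, 377]) cube([678, 247, 28]);
translate([315, 188, 754]) cube([678, 247, 28]);
translate([315, 188, 1131]) cube([678, 247, 28]);


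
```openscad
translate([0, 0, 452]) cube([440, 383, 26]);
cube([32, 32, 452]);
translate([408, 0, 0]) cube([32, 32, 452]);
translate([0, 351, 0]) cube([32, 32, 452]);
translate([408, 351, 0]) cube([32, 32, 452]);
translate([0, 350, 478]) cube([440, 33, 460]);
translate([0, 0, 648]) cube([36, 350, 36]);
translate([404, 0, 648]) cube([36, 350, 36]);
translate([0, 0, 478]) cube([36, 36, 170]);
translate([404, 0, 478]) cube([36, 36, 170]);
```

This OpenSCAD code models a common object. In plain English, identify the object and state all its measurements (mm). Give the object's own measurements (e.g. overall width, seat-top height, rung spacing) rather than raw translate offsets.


A chair. The seat is a 440×383×26 mm slab with its top at z = 478 mm, on four 32×32 mm corner legs (flush with the seat edges, standing on z = 0). A flat backrest 33 mm thick, 460 mm tall, spans the full seat width and rises from the seat top along its +y edge, rear face flush with the rear of the seat. Two armrests of 36×36 mm section run along each side from the seat's front edge to the front of the backrest, top faces 206 mm above the seat top and outer faces flush with the seat's x-edges; a 36×36 mm post under the front of each armrest stands on the seat at the front corner.


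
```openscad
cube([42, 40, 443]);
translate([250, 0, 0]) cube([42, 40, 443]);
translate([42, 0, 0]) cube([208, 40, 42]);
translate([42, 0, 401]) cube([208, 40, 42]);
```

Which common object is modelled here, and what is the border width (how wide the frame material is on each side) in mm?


A picture frame. The border width is 42 mm.

Four thin pieces enclosing a rectangular opening — a picture frame. The two full-height stiles are 443 mm tall; the top rail sits at z = 401 and is 42 mm tall, so the border above the opening is 443 − 401 = 42 mm, matching the stile x-width.


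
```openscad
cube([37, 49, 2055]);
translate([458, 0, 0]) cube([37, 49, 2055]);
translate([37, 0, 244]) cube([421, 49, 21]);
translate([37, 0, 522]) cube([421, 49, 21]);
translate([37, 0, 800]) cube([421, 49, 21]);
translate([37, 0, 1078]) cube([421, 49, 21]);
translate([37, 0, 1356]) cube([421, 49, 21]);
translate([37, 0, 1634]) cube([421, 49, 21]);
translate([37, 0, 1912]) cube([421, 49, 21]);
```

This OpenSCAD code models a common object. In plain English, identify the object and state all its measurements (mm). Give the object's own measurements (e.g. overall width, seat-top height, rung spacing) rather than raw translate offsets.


A straight ladder. Two 37×49 mm vertical rails, 2055 mm tall, stand 495 mm apart (outside-to-outside) with their front faces coplanar on the −y side. 7 rungs, each 49 mm deep and 21 mm tall, span between the inner faces of the rails, front faces flush with the rails. The lowest rung's underside is at z = 244 mm and rungs are spaced 278 mm apart (underside to underside).


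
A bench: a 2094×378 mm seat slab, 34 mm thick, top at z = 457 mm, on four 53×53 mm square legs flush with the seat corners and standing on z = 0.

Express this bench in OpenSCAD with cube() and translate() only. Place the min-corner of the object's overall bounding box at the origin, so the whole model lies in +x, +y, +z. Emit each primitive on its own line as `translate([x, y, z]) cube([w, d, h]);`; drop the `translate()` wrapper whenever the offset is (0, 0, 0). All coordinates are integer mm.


translate([0, 0, 423]) cube([2094, 378, 34]);
cube([53, 53, 423]);
translate([0, 325, 0]) cube([53, 53, 423]);
translate([2041, 0, 0]) cube([53, 53, 423]);
translate([2041, 325, 0]) cube([53, 53, 423]);


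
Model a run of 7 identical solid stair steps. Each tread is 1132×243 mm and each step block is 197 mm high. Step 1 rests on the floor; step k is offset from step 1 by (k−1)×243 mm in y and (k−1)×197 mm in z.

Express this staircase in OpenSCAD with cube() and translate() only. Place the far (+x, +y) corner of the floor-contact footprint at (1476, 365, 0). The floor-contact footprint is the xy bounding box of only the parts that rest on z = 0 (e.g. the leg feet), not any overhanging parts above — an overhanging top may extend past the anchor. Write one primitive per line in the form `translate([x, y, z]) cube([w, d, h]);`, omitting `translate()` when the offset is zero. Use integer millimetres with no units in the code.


translate([344, 122, 0]) cube([1132, 243, 197]);
translate([344, 365, 197]) cube([1132, 243, 197]);
translate([344, 608, 394]) cube([1132, 243, 197]);
translate([344, 851, 591]) cube([1132, 243, 197]);
translate([344, 1094, 788]) cube([1132, 243, 197]);
translate([344, 1337, 985]) cube([1132, 243, 197]);
translate([344, 1580, 1182]) cube([1132, 243, 197]);


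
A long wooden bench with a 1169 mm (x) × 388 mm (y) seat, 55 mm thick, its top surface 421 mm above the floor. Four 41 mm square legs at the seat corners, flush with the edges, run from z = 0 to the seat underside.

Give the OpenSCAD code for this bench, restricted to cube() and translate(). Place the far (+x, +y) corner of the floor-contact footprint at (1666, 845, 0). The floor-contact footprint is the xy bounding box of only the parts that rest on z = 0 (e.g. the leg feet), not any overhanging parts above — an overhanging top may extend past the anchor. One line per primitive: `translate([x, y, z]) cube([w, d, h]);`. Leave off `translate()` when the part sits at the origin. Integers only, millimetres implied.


translate([497, 457, 366]) cube([1169, 388, 55]);
translate([497, 457, 0]) cube([41, 41, 366]);
translate([497, 804, 0]) cube([41, 41, 366]);
translate([1625, 457, 0]) cube([41, 41, 366]);
translate([1625, 804, 0]) cube([41, 41, 366]);


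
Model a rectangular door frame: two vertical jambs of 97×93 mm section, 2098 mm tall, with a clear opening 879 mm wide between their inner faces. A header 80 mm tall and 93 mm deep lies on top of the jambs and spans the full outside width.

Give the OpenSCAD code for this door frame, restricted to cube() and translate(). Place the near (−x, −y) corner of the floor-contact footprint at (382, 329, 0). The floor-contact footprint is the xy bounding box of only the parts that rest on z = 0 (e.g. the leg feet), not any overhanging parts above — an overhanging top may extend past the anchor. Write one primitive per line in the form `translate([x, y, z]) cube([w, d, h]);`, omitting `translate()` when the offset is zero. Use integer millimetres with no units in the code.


translate([382, 329, 0]) cube([97, 93, 2098]);
translate([1358, 329, 0]) cube([97, 93, 2098]);
translate([382, 329, 2098]) cube([1073, 93, 80]);


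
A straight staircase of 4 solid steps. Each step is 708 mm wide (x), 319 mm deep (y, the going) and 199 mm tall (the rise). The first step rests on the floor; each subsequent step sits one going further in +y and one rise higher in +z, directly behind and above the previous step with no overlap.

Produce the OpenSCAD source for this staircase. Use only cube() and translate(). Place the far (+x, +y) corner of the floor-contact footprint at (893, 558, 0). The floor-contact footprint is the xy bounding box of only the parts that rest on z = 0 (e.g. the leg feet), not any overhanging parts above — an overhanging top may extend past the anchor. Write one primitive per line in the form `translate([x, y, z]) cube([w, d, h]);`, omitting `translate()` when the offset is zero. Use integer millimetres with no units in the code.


translate([185, 239, 0]) cube([708, 319, 199]);
translate([185, 558, 199]) cube([708, 319, 199]);
translate([185, 877, 398]) cube([708, 319, 199]);
translate([185, 1196, 597]) cube([708, 319, 199]);


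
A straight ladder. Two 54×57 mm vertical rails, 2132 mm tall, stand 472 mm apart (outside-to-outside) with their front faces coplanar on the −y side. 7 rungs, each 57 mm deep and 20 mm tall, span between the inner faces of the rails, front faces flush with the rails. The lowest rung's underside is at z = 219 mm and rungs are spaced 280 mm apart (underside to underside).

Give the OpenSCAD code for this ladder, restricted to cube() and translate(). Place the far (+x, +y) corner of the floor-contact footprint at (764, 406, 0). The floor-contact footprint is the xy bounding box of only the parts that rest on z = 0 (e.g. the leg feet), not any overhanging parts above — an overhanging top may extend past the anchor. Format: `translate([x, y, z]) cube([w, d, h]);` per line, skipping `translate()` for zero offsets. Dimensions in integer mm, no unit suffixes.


// rung span = 472 - 2*54 = 364
// rung[k] z = 219 + k*280
translate([292, 349, 0]) cube([54, 57, 2132]);
translate([710, 349, 0]) cube([54, 57, 2132]);
translate([346, 349, 219]) cube([364, 57, 20]);
translate([346, 349, 499]) cube([364, 57, 20]);
translate([346, 349, 779]) cube([364, 57, 20]);
translate([346, 349, 1059]) cube([364, 57, 20]);
translate([346, 349, 1339]) cube([364, 57, 20]);
translate([346, 349, 1619]) cube([364, 57, 20]);
translate([346, 349, 1899]) cube([364, 57, 20]);


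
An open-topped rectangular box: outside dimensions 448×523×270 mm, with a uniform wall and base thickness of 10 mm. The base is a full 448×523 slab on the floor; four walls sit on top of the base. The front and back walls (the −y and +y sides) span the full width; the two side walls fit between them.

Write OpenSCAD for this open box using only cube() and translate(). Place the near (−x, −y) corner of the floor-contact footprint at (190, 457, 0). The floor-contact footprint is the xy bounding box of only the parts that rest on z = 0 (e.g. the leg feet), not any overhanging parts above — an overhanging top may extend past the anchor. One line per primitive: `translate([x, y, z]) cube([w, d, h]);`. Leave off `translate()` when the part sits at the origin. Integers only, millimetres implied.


translate([190, 457, 0]) cube([448, 523, 10]);
translate([190, 457, 10]) cube([448, 10, 260]);
translate([190, 970, 10]) cube([448, 10, 260]);
translate([190, 467, 10]) cube([10, 503, 260]);
translate([628, 467, 10]) cube([10, 503, 260]);


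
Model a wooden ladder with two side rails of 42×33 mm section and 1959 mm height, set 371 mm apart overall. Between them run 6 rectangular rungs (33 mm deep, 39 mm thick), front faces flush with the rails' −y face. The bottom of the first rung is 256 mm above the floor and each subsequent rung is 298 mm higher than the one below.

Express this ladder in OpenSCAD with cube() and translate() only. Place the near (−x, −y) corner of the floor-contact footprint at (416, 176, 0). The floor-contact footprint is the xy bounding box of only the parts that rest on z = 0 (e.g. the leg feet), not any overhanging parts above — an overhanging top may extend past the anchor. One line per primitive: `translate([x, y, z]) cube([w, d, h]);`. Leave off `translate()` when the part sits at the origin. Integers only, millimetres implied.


translate([416, 176, 0]) cube([42, 33, 1959]);
translate([745, 176, 0]) cube([42, 33, 1959]);
translate([458, 176, 256]) cube([287, 33, 39]);
translate([458, 176, 554]) cube([287, 33, 39]);
translate([458, 176, 852]) cube([287, 33, 39]);
translate([458, 176, 1150]) cube([287, 33, 39]);
translate([458, 176, 1448]) cube([287, 33, 39]);
translate([458, 176, 1746]) cube([287, 33, 39]);


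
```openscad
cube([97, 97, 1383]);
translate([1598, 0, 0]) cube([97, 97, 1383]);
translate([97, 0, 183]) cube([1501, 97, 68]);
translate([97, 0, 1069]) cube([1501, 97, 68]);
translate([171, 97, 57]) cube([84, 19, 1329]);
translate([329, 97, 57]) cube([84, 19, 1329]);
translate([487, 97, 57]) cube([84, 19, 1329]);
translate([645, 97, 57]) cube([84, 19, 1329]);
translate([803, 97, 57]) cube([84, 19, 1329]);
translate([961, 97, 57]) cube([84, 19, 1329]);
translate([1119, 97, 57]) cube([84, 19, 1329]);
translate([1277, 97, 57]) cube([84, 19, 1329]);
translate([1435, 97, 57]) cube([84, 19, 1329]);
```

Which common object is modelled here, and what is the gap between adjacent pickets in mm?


A fence section. The picket gap is 74 mm.

Two posts, two rails, 9 pickets — a fence section. Span 1501 mm holds 9 pickets of 84 mm with 10 equal gaps: ⌊(1501 − 9·84) / 10⌋ = 74 mm.


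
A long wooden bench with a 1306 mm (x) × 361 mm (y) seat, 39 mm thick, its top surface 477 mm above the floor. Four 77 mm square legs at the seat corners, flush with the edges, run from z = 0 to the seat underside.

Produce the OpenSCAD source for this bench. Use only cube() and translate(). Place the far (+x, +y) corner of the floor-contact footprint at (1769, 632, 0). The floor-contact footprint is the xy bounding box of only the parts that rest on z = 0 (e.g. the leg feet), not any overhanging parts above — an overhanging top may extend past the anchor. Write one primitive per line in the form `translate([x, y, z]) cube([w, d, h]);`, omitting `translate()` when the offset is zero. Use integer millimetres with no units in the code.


translate([463, 271, 438]) cube([1306, 361, 39]);
translate([463, 271, 0]) cube([77, 77, 438]);
translate([463, 555, 0]) cube([77, 77, 438]);
translate([1692, 271, 0]) cube([77, 77, 438]);
translate([1692, 555, 0]) cube([77, 77, 438]);


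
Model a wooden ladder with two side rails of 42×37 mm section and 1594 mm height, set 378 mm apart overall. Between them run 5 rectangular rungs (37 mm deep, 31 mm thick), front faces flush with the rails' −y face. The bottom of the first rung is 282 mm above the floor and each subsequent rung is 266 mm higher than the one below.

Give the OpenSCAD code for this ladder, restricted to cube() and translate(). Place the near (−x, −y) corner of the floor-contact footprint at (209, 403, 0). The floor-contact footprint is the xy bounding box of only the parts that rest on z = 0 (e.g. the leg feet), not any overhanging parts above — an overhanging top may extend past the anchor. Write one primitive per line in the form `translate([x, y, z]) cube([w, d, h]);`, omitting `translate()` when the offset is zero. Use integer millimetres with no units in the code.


translate([209, 403, 0]) cube([42, 37, 1594]);
translate([545, 403, 0]) cube([42, 37, 1594]);
translate([251, 403, 282]) cube([294, 37, 31]);
translate([251, 403, 548]) cube([294, 37, 31]);
translate([251, 403, 814]) cube([294, 37, 31]);
translate([251, 403, 1080]) cube([294, 37, 31]);
translate([251, 403, 1346]) cube([294, 37, 31]);


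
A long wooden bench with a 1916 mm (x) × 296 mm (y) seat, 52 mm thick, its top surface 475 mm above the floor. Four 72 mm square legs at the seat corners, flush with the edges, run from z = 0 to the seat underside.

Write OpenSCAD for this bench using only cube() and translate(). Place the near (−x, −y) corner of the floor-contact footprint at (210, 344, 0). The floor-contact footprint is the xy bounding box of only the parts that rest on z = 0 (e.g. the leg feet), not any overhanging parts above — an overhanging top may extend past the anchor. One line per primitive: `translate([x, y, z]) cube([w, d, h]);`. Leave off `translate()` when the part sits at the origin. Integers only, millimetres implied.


translate([210, 344, 423]) cube([1916, 296, 52]);
translate([210, 344, 0]) cube([72, 72, 423]);
translate([210, 568, 0]) cube([72, 72, 423]);
translate([2054, 344, 0]) cube([72, 72, 423]);
translate([2054, 568, 0]) cube([72, 72, 423]);


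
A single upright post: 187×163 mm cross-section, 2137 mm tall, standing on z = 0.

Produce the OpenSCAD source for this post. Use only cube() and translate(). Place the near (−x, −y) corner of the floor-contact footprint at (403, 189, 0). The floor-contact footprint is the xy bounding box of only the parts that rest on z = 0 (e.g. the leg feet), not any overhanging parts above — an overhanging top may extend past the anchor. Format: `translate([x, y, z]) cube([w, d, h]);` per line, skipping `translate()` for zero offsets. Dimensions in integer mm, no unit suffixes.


translate([403, 189, 0]) cube([187, 163, 2137]);


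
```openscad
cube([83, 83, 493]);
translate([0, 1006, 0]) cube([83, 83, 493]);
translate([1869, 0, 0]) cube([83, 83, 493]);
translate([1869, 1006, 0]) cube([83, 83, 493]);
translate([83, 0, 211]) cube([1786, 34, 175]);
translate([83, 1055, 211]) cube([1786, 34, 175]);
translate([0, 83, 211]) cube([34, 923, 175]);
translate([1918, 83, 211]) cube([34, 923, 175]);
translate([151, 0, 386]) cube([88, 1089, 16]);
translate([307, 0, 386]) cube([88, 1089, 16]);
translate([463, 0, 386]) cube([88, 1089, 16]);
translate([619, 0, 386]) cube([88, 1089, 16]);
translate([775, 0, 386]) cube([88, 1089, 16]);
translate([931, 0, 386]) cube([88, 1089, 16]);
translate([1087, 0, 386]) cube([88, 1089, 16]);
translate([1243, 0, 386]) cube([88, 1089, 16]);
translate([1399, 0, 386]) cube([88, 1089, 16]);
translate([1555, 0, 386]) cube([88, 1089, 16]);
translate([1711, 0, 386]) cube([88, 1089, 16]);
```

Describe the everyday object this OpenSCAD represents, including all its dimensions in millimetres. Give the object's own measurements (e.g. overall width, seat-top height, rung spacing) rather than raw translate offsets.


A bed frame 1952 mm long (x) by 1089 mm wide (y). Four 83×83 mm corner posts, 493 mm tall, at the corners of the footprint. Four rails of 34 mm thickness and 175 mm height run between adjacent posts with their undersides at z = 211 mm, their outer faces flush with the outside of the frame (the two x-running rails run between the posts' inner faces; the two y-running rails run between the posts' inner faces). 11 slats, each 88 mm wide (x) and 16 mm thick, lie across the top of the two x-running rails, running the full 1089 mm width of the frame in y; along x they sit between the end posts with a 68 mm gap after the −x posts and between neighbouring slats, leaving 70 mm before the +x posts.


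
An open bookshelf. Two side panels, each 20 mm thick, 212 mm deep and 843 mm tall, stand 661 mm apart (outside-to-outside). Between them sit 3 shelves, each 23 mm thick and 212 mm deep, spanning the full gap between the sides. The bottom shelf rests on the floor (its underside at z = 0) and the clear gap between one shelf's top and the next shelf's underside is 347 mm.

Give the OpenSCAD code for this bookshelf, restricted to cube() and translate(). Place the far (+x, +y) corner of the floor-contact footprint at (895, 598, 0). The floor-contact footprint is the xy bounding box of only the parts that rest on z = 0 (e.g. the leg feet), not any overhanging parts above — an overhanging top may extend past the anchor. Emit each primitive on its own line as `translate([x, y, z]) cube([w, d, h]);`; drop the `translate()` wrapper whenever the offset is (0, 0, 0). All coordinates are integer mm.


translate([234, 386, 0]) cube([20, 212, 843]);
translate([875, 386, 0]) cube([20, 212, 843]);
translate([254, 386, 0]) cube([621, 212, 23]);
translate([254, 386, 370]) cube([621, 212, 23]);
translate([254, 386, 740]) cube([621, 212, 23]);


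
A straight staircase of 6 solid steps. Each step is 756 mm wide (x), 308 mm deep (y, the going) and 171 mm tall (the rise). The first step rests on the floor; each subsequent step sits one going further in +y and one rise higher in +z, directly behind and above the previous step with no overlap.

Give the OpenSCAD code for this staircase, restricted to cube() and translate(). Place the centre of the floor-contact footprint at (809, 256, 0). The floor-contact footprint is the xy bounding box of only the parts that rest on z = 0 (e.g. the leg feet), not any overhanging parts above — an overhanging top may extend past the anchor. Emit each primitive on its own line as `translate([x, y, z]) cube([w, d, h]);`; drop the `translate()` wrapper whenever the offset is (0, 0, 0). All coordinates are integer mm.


translate([431, 102, 0]) cube([756, 308, 171]);
translate([431, 410, 171]) cube([756, 308, 171]);
translate([431, 718, 342]) cube([756, 308, 171]);
translate([431, 1026, 513]) cube([756, 308, 171]);
translate([431, 1334, 684]) cube([756, 308, 171]);
translate([431, 1642, 855]) cube([756, 308, 171]);


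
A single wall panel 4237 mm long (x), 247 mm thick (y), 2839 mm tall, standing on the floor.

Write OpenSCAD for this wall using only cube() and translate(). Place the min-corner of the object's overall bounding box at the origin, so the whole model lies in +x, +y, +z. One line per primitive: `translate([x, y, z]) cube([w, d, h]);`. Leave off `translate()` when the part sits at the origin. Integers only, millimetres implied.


cube([4237, 247, 2839]);
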